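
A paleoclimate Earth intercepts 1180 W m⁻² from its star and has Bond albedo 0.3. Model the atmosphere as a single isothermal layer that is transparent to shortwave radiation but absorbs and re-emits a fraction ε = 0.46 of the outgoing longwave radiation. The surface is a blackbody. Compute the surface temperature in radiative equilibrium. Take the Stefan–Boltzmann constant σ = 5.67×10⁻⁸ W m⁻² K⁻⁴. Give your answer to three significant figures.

262 kelvin

Effective emission temperature (TOA balance): σT_e⁴ = S(1−α)/4 = 206.5 W m⁻² → T_e = 245.7 K.
Surface balance with a leaky layer gives σT_s⁴ = σT_e⁴·2/(2−ε), so T_s = T_e·[2/(2−0.46)]^(1/4) = 262.2 K.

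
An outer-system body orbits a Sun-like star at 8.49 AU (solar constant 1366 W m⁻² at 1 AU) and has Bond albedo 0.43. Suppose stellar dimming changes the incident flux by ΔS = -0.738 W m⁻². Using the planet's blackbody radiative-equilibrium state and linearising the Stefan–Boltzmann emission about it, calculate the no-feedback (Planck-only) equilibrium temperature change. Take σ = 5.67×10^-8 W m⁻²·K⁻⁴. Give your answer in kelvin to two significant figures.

-0.81 K

Irradiance scales as 1/d², so S = 1366 W m⁻² × (1/8.49)² = 18.95 W m⁻².
The baseline emission temperature is T_e = 83.07 K.
TOA radiative forcing: ΔF = (1−α)ΔS/4 = 0.57·(-0.738)/4 = -0.1052 W m⁻².
Linearising σT⁴ gives d(σT⁴)/dT = 4σT_e³ = 0.1300 W m⁻² per K.
So ΔT₀ = -0.1052/0.1300 = -0.809 K.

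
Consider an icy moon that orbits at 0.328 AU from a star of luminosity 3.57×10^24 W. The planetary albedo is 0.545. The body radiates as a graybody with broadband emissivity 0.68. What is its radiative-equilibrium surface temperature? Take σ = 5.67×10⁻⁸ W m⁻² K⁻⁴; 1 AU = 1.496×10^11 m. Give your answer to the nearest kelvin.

137 K

d = 0.328 × 1.496×10^11 m = 4.907×10^10 m.
Flux at the orbit: S = L/(4πd²) = 3.57×10^24/(4π·(4.91×10^10)²) = 118.0 W m⁻².
Absorbed flux (global mean): S(1−α)/4 = 118.0·0.455/4 = 13.42 W m⁻².
Radiative balance εσT⁴ = 13.42 gives T = [13.42/(0.68·σ)]^(1/4) = 136.6 K.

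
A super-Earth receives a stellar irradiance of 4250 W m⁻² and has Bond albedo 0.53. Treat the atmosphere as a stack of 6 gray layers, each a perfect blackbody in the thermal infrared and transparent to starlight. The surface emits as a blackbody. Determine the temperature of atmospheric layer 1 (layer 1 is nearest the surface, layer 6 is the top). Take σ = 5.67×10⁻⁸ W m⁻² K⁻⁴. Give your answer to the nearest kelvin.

OLR = S(1−α)/4 = 499.4 W m⁻²; the top layer radiates at T_e = 306.3 K.
In the N-layer model, layer k (counted from the surface) has T_k = (N+1−k)^(1/4)·T_e.
T_1 = (6)^(1/4)·306.3 = 479.5 K.

479 K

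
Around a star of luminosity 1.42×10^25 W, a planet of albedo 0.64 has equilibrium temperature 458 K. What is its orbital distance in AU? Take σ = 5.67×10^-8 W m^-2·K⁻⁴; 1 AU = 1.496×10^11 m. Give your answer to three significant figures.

The flux needed for this T is 4σT⁴/(1−0.64) = 27720 W m^-2.
S = L/(4πd²) → d = √(L/4πS) = √(1.42×10^25/(4π·27720)) = 6.385×10^9 m = 0.04268 AU.

0.0427 AU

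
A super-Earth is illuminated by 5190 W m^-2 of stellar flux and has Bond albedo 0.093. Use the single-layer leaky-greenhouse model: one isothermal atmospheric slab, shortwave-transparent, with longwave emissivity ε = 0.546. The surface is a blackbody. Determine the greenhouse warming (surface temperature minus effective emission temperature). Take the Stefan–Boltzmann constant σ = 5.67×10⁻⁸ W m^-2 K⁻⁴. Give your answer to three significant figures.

31.5 K

Effective emission temperature (TOA balance): σT_e⁴ = S(1−α)/4 = 1177 W m^-2 → T_e = 379.6 K.
For a single slab of emissivity ε, T_s⁴ = 2T_e⁴/(2−ε); thus T_s = 379.6·(1.376)^(1/4) = 411.1 K.
T_s − T_e = 411.1 − 379.6 = 31.49 K.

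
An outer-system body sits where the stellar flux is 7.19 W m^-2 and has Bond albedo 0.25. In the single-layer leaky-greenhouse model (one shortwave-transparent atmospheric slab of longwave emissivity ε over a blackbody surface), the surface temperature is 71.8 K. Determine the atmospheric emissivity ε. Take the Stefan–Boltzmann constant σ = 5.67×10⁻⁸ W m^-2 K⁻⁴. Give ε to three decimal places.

0.211

First, T_e = [7.190·(1−0.25)/(4σ)]^(1/4) = 69.83 K.
Since (2−ε)/2 = (T_e/T_s)⁴ = 0.8946, ε = 0.2107.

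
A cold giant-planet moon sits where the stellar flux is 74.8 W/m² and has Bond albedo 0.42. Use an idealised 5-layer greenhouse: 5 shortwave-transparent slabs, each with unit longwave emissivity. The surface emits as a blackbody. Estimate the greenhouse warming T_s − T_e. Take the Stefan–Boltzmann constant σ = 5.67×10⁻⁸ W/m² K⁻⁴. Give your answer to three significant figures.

OLR = S(1−α)/4 = 10.85 W/m²; the top layer radiates at T_e = 117.6 K.
T_s = (N+1)^(1/4)·T_e = 184.1 K.
Warming: T_s − T_e = 66.46 K.

66.5 kelvin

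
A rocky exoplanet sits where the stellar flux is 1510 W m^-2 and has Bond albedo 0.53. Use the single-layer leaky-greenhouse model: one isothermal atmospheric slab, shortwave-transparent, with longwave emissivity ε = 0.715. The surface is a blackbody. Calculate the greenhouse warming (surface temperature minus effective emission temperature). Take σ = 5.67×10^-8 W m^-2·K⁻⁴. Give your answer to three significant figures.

The planet radiates to space at T_e = [S(1−α)/(4σ)]^(1/4) = 236.5 K.
For a single slab of emissivity ε, T_s⁴ = 2T_e⁴/(2−ε); thus T_s = 236.5·(1.556)^(1/4) = 264.2 K.
The atmosphere warms the surface by 27.66 K.

27.7 K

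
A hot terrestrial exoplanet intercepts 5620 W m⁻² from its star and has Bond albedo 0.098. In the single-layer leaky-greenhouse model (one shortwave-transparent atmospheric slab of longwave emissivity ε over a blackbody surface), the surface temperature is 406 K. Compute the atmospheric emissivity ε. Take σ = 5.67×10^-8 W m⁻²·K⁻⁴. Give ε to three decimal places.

TOA balance gives T_e = 386.7 K.
T_s⁴ = T_e⁴·2/(2−ε) → ε = 2 − 2(T_e/T_s)⁴ = 2 − 2·(386.7/406)⁴ = 0.3548.

0.355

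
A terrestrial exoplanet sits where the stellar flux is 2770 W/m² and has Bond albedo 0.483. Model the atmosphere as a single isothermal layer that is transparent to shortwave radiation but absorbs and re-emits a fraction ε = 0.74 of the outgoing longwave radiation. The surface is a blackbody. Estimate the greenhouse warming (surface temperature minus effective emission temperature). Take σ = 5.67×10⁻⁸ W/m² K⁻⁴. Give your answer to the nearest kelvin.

35 kelvin

The planet radiates to space at T_e = [S(1−α)/(4σ)]^(1/4) = 281.9 K.
Surface balance with a leaky layer gives σT_s⁴ = σT_e⁴·2/(2−ε), so T_s = T_e·[2/(2−0.74)]^(1/4) = 316.4 K.
Greenhouse warming: T_s − T_e = 34.52 K.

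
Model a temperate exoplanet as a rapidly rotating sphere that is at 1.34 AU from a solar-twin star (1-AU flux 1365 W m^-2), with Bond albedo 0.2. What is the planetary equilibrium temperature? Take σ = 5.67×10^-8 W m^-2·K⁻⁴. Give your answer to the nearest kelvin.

Irradiance scales as 1/d², so S = 1365 W m^-2 × (1/1.34)² = 760.2 W m^-2.
The planet absorbs (1−α)S over its disc πR² and re-emits over 4πR², so the mean absorbed flux is (1−0.2)·760.2/4 = 152.0 W m^-2.
In equilibrium σT⁴ equals this, so T = 227.6 K.

228 K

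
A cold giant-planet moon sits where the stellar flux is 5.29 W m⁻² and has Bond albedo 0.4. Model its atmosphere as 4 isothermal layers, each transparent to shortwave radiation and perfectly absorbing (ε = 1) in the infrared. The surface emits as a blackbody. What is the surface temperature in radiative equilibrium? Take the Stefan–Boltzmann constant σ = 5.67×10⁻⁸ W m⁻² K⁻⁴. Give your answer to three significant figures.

91.5 K

Top-of-atmosphere balance: σT_e⁴ = S(1−α)/4 = 0.7935 W m⁻² → T_e = 61.16 K.
With N = 4 opaque layers, T_s = (N+1)^(1/4)·T_e = 5^(1/4)·61.16 = 91.46 K.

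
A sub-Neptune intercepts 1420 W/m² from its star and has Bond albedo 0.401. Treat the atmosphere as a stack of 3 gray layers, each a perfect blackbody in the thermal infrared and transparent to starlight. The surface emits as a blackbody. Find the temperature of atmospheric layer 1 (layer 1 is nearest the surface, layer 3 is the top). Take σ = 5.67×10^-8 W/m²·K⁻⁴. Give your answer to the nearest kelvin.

326 kelvin

Top-of-atmosphere balance: σT_e⁴ = S(1−α)/4 = 212.6 W/m² → T_e = 247.5 K.
In the N-layer model, layer k (counted from the surface) has T_k = (N+1−k)^(1/4)·T_e.
With k = 1: T_1 = (3+1−1)^¼·247.5 K = 325.7 K.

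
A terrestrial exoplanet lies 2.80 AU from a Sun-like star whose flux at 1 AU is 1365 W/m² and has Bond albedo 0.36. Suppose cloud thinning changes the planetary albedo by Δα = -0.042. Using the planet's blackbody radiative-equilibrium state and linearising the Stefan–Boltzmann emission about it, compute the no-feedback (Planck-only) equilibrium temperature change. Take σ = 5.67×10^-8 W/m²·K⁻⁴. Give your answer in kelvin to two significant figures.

2.4 kelvin

Irradiance scales as 1/d², so S = 1365 W/m² × (1/2.80)² = 174.1 W/m².
The baseline emission temperature is T_e = 148.9 K.
TOA radiative forcing: ΔF = −S·Δα/4 = −174.1·(-0.042)/4 = 1.828 W/m².
Linearising σT⁴ gives d(σT⁴)/dT = 4σT_e³ = 0.7484 W/m² per K.
Hence the no-feedback warming is ΔF/(4σT_e³) = 2.44 K.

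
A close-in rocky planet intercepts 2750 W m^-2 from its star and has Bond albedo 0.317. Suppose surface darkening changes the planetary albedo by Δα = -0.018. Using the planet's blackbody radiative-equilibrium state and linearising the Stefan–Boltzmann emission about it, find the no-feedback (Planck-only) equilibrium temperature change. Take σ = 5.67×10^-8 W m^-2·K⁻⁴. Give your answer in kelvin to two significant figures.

The baseline emission temperature is T_e = 301.7 K.
ΔF = −(S/4)Δα = −(2750/4)×(-0.018) = 12.37 W m^-2.
Linearising σT⁴ gives d(σT⁴)/dT = 4σT_e³ = 6.226 W m^-2 per K.
So ΔT₀ = 12.37/6.226 = 1.99 K.

2.0 K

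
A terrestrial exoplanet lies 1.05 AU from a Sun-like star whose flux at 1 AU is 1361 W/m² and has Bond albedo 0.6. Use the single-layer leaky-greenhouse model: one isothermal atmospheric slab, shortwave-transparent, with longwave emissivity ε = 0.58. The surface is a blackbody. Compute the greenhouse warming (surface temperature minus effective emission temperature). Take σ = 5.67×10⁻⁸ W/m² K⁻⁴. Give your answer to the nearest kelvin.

Irradiance scales as 1/d², so S = 1361 W/m² × (1/1.05)² = 1234 W/m².
At the top of the atmosphere, σT_e⁴ = S(1−α)/4 = 123.4 W/m², giving T_e = 216.0 K.
The surface balance (absorbed SW + ε·downward IR = σT_s⁴) with T_a⁴ = T_s⁴/2 reduces to T_s = T_e·[2/(2−ε)]^¼ = 235.3 K.
Greenhouse warming: T_s − T_e = 19.31 K.

19 kelvin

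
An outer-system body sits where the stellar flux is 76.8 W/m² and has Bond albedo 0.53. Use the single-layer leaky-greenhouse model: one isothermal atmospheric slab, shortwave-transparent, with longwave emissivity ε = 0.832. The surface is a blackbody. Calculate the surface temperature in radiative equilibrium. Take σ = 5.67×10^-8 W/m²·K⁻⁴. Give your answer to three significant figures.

128 kelvin

At the top of the atmosphere, σT_e⁴ = S(1−α)/4 = 9.024 W/m², giving T_e = 112.3 K.
Surface balance with a leaky layer gives σT_s⁴ = σT_e⁴·2/(2−ε), so T_s = T_e·[2/(2−0.832)]^(1/4) = 128.5 K.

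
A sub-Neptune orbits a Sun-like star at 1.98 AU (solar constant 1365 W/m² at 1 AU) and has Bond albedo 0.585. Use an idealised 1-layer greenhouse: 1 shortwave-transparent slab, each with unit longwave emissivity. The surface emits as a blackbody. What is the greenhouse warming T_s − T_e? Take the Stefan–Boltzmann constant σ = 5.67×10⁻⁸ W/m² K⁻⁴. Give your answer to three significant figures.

30.1 kelvin

Irradiance scales as 1/d², so S = 1365 W/m² × (1/1.98)² = 348.2 W/m².
OLR = S(1−α)/4 = 36.12 W/m²; the top layer radiates at T_e = 158.9 K.
T_s = (N+1)^(1/4)·T_e = 188.9 K.
Warming: T_s − T_e = 30.06 K.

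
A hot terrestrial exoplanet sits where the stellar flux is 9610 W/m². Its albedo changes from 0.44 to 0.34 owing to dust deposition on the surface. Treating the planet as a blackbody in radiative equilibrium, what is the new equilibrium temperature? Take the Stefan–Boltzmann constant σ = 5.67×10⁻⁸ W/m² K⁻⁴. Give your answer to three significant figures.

409 K

T₂ = [S(1−α₂)/(4σ)]^(1/4) = [9610·0.66/(4σ)]^(1/4) = 408.9 K.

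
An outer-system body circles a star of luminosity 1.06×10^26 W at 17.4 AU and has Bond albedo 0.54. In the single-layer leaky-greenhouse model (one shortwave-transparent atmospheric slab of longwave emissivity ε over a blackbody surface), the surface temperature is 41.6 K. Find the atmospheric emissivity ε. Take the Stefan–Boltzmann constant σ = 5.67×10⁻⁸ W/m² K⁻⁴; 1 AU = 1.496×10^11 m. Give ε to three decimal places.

d = 17.4 × 1.496×10^11 m = 2.603×10^12 m.
Flux at the orbit: S = L/(4πd²) = 1.06×10^26/(4π·(2.60×10^12)²) = 1.245 W/m².
TOA balance gives T_e = 39.86 K.
Since (2−ε)/2 = (T_e/T_s)⁴ = 0.8431, ε = 0.3138.

0.314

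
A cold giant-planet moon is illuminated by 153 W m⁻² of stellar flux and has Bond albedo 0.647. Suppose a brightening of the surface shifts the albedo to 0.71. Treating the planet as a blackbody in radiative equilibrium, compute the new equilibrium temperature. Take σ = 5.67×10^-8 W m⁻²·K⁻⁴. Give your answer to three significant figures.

New equilibrium: T₂ = [(1−0.71)·153.0/(4σ)]^(1/4) = 118.3 K.

118 kelvin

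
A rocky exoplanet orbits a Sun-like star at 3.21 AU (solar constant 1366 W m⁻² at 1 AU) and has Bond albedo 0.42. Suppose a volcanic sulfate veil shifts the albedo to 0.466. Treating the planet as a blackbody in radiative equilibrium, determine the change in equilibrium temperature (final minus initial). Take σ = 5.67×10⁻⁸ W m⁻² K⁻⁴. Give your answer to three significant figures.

-2.77 kelvin

By the inverse-square law, S = 1366/3.21² = 132.6 W m⁻².
Initial: T₁ = [S(1−0.42)/(4σ)]^(1/4) = 135.7 K.
After:  T₂ = [132.6·0.534/(4σ)]^(1/4) = 132.9 K.
Change: 132.9 − 135.7 = -2.774 K.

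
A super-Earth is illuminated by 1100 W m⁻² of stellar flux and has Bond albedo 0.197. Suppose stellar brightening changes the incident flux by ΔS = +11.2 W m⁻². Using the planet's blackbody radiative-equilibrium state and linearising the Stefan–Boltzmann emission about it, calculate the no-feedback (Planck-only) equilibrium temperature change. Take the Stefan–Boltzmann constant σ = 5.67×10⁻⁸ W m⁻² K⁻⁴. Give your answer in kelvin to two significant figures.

Unperturbed T_e = [1100·(1−0.197)/(4σ)]^¼ = 249.8 K.
TOA radiative forcing: ΔF = (1−α)ΔS/4 = 0.803·(+11.2)/4 = 2.248 W m⁻².
Linearising σT⁴ gives d(σT⁴)/dT = 4σT_e³ = 3.536 W m⁻² per K.
So ΔT₀ = 2.248/3.536 = 0.636 K.

0.64 K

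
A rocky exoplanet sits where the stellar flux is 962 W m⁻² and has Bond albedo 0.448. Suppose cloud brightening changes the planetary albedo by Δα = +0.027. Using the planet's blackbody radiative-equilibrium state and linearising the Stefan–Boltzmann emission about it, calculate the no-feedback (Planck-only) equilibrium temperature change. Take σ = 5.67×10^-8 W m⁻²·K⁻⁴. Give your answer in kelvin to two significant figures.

-2.7 K

Reference equilibrium: T_e = [S(1−α)/(4σ)]^(1/4) = 220.0 K.
TOA radiative forcing: ΔF = −S·Δα/4 = −962.0·(+0.027)/4 = -6.494 W m⁻².
The Planck feedback parameter is 4σT_e³ = 2.414 W m⁻²/K.
So ΔT₀ = -6.494/2.414 = -2.69 K.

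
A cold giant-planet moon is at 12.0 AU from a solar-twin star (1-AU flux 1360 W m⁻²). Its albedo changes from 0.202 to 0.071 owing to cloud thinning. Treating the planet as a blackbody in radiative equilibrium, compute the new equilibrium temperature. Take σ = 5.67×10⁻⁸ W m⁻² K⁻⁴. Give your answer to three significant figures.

78.9 K

Irradiance scales as 1/d², so S = 1360 W m⁻² × (1/12.0)² = 9.444 W m⁻².
New equilibrium: T₂ = [(1−0.071)·9.444/(4σ)]^(1/4) = 78.87 K.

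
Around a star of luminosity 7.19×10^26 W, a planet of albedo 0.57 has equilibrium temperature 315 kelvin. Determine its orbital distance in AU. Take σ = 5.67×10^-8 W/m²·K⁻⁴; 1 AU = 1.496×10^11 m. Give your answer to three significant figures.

0.702 AU

Energy balance gives S = 4σT⁴/(1−α) = 5193 W/m².
S = L/(4πd²) → d = √(L/4πS) = √(7.19×10^26/(4π·5193)) = 1.050×10^11 m = 0.7016 AU.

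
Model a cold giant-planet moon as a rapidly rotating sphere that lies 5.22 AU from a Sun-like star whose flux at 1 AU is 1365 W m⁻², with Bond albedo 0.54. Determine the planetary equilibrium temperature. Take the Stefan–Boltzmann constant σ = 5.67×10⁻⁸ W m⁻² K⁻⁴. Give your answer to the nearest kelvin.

100 K

Irradiance scales as 1/d², so S = 1365 W m⁻² × (1/5.22)² = 50.09 W m⁻².
Absorbed flux (global mean): S(1−α)/4 = 50.09·0.46/4 = 5.761 W m⁻².
Set σT⁴ = 5.761 → T = (5.761/σ)^(1/4) = 100.4 K.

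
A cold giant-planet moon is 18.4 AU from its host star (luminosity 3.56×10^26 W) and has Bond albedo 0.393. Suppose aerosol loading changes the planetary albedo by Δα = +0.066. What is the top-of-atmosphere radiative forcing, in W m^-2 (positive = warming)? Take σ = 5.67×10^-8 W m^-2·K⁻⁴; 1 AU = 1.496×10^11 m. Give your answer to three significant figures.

-0.0617 W m^-2

Orbital distance: d = 18.4 AU = 2.753×10^12 m.
Flux at the orbit: S = L/(4πd²) = 3.56×10^26/(4π·(2.75×10^12)²) = 3.739 W m^-2.
ΔF = −(S/4)Δα = −(3.739/4)×(+0.066) = -0.06169 W m^-2.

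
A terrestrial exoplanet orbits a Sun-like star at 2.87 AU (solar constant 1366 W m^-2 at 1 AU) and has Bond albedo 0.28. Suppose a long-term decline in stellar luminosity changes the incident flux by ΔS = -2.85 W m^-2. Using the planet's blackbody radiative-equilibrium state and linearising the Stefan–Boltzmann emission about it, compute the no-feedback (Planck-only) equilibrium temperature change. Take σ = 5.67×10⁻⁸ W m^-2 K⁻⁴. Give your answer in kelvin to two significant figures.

Flux at the orbit: S = 1366/(2.87)² = 165.8 W m^-2.
The baseline emission temperature is T_e = 151.5 K.
TOA radiative forcing: ΔF = (1−α)ΔS/4 = 0.72·(-2.85)/4 = -0.5130 W m^-2.
Linearising σT⁴ gives d(σT⁴)/dT = 4σT_e³ = 0.7883 W m^-2 per K.
So ΔT₀ = -0.5130/0.7883 = -0.651 K.

-0.65 K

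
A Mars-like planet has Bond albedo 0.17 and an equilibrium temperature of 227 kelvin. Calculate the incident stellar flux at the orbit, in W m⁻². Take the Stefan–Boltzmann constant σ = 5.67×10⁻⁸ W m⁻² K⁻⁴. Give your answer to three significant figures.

726 W m⁻²

Invert the energy balance for S: S = 4σT⁴/(1−α).
The emitted flux is σT⁴ = 150.6 W m⁻².
So S = 4×150.6/(1−0.17) = 725.6 W m⁻².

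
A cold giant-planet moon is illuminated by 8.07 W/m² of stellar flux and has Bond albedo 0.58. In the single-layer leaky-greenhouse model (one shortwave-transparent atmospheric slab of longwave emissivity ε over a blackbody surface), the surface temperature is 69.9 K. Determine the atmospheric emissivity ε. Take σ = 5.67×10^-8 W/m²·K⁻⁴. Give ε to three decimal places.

First, T_e = [8.070·(1−0.58)/(4σ)]^(1/4) = 62.18 K.
T_s⁴ = T_e⁴·2/(2−ε) → ε = 2 − 2(T_e/T_s)⁴ = 2 − 2·(62.18/69.9)⁴ = 0.7480.

0.748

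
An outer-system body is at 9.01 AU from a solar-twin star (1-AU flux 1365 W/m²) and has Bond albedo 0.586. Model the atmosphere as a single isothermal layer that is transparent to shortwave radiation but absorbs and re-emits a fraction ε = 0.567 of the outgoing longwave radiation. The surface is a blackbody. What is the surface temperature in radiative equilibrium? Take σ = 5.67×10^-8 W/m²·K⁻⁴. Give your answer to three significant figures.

Flux at the orbit: S = 1365/(9.01)² = 16.81 W/m².
At the top of the atmosphere, σT_e⁴ = S(1−α)/4 = 1.740 W/m², giving T_e = 74.43 K.
The surface balance (absorbed SW + ε·downward IR = σT_s⁴) with T_a⁴ = T_s⁴/2 reduces to T_s = T_e·[2/(2−ε)]^¼ = 80.90 K.

80.9 K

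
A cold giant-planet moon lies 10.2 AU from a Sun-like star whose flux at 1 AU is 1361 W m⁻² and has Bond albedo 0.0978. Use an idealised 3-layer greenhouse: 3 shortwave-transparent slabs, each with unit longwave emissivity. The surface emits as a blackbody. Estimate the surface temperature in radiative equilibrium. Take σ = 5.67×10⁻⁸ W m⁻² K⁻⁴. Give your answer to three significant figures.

120 K

Flux at the orbit: S = 1361/(10.2)² = 13.08 W m⁻².
Top-of-atmosphere balance: σT_e⁴ = S(1−α)/4 = 2.951 W m⁻² → T_e = 84.93 K.
With N = 3 opaque layers, T_s = (N+1)^(1/4)·T_e = 4^(1/4)·84.93 = 120.1 K.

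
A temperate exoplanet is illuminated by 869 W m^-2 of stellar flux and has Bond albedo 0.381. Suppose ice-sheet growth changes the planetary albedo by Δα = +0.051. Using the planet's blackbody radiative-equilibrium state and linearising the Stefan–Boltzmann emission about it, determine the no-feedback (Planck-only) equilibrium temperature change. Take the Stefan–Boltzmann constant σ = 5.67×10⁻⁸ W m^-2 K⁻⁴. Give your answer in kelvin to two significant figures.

Reference equilibrium: T_e = [S(1−α)/(4σ)]^(1/4) = 220.7 K.
The change in absorbed flux is Δ[S(1−α)/4] = −SΔα/4 = -11.08 W m^-2.
Linearising σT⁴ gives d(σT⁴)/dT = 4σT_e³ = 2.437 W m^-2 per K.
So ΔT₀ = -11.08/2.437 = -4.55 K.

-4.5 K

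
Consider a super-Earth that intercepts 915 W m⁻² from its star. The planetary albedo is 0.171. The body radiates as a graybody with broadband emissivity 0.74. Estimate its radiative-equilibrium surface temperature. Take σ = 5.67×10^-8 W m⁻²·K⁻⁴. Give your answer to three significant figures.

Absorbed flux (global mean): S(1−α)/4 = 915.0·0.829/4 = 189.6 W m⁻².
Radiative balance εσT⁴ = 189.6 gives T = [189.6/(0.74·σ)]^(1/4) = 259.3 K.

259 kelvin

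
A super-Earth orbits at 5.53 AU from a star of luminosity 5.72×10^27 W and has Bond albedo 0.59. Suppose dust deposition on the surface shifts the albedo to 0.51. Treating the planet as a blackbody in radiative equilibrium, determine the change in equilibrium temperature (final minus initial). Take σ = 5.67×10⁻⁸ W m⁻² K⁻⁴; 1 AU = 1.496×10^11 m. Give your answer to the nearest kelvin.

8 kelvin

d = 5.53 × 1.496×10^11 m = 8.273×10^11 m.
Spreading L over a sphere of radius d: S = 5.72×10^27/(4π·8.27×10^11²) = 665.1 W m⁻².
With α = 0.59, T₁ = 186.2 K.
Final:   T₂ = [S(1−0.51)/(4σ)]^(1/4) = 194.7 K.
ΔT = T₂ − T₁ = 8.486 K.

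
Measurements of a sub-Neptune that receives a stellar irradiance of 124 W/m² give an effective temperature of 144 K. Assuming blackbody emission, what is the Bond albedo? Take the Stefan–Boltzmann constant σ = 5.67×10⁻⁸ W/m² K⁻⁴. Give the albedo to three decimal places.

0.214

Rearranging the radiative balance, α = 1 − 4σT⁴/S.
4σT⁴ = 4·5.67×10⁻⁸·(144)⁴ = 97.52 W/m².
1−α = 97.52/124.0 = 0.7865, so α = 0.2135.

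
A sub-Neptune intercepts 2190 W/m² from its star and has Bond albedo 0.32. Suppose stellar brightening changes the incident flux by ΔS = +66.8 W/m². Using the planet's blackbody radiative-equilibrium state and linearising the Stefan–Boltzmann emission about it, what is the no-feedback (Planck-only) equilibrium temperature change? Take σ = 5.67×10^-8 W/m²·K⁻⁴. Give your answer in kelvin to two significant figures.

2.2 K

The baseline emission temperature is T_e = 284.7 K.
Only a fraction (1−α) is absorbed and it's spread over 4πR², so ΔF = (1−α)ΔS/4 = 11.36 W/m².
Planck response: λ_P = 4σT_e³ = 4·5.67×10⁻⁸·(284.7)³ = 5.231 W/m²/K.
Hence the no-feedback warming is ΔF/(4σT_e³) = 2.17 K.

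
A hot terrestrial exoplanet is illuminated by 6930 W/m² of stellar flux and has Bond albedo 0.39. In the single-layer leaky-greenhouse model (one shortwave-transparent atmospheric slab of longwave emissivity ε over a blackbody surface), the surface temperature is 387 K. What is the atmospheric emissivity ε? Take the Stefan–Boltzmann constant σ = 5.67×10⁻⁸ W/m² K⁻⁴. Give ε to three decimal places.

0.338

First, T_e = [6930·(1−0.39)/(4σ)]^(1/4) = 369.5 K.
Since (2−ε)/2 = (T_e/T_s)⁴ = 0.8310, ε = 0.3381.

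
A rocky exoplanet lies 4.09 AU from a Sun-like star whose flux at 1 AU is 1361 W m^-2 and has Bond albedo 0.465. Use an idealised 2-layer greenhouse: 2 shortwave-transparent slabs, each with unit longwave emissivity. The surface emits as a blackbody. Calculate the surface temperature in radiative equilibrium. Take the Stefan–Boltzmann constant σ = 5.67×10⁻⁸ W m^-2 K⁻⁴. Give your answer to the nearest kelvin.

155 kelvin

Flux at the orbit: S = 1361/(4.09)² = 81.36 W m^-2.
The effective emission temperature is T_e = [S(1−α)/(4σ)]^¼ = 117.7 K.
For an N-layer opaque stack, T_s⁴ = (N+1)T_e⁴, hence T_s = (3)^(1/4)×117.7 K = 154.9 K.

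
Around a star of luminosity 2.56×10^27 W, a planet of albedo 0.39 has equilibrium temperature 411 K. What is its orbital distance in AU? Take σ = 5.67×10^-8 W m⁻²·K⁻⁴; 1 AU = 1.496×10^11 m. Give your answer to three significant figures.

The flux needed for this T is 4σT⁴/(1−0.39) = 10610 W m⁻².
From L = 4πd²S, d = √(2.56×10^27/(4π·10610)) = 1.386×10^11 m = 0.9263 AU.

0.926 AU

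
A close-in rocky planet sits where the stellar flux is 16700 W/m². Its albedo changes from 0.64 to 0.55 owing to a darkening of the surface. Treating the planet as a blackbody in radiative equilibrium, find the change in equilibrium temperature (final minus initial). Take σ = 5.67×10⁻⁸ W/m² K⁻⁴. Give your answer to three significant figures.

With α = 0.64, T₁ = 403.5 K.
After:  T₂ = [16700·0.45/(4σ)]^(1/4) = 426.6 K.
ΔT = T₂ − T₁ = 23.15 K.

23.1 K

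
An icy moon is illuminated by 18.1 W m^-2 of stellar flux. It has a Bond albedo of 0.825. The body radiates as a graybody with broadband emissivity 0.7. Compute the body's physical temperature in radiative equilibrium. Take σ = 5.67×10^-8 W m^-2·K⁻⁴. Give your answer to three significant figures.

Averaging over the sphere, the absorbed flux is S(1−α)/4 = 0.7919 W m^-2.
Radiative balance εσT⁴ = 0.7919 gives T = [0.7919/(0.7·σ)]^(1/4) = 66.83 K.

66.8 K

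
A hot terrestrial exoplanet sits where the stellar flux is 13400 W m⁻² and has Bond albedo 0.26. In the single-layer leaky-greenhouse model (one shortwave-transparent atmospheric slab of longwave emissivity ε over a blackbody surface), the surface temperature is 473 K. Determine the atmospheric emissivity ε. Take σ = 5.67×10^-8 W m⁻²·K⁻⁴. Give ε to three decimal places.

Effective temperature: T_e = [S(1−α)/(4σ)]^(1/4) = 457.3 K.
Inverting T_s⁴ = 2T_e⁴/(2−ε): (T_e/T_s)⁴ = 0.8735, so ε = 2(1 − 0.8735) = 0.2531.

0.253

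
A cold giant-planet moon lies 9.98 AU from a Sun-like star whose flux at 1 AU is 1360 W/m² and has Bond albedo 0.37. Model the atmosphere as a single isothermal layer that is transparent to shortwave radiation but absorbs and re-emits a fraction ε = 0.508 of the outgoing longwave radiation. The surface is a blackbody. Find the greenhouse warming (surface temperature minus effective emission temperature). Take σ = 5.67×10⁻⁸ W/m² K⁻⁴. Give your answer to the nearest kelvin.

6 K

Flux at the orbit: S = 1360/(9.98)² = 13.65 W/m².
At the top of the atmosphere, σT_e⁴ = S(1−α)/4 = 2.151 W/m², giving T_e = 78.48 K.
The surface balance (absorbed SW + ε·downward IR = σT_s⁴) with T_a⁴ = T_s⁴/2 reduces to T_s = T_e·[2/(2−ε)]^¼ = 84.44 K.
T_s − T_e = 84.44 − 78.48 = 5.965 K.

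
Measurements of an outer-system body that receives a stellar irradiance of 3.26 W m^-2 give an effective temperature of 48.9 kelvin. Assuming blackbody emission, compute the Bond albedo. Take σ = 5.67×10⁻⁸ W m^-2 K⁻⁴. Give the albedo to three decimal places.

Energy balance: S(1−α)/4 = σT⁴, so 1−α = 4σT⁴/S.
σT⁴ = 0.3242 W m^-2, so 4σT⁴ = 1.297 W m^-2.
1−α = 1.297/3.260 = 0.3978, so α = 0.6022.

0.602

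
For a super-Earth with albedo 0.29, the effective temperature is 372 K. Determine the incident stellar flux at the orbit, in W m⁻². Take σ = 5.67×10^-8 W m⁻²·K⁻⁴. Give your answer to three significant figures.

Invert the energy balance for S: S = 4σT⁴/(1−α).
σT⁴ = 5.67×10⁻⁸·(372)⁴ = 1086 W m⁻².
S = 4·1086/0.71 = 6117 W m⁻².

6120 W m⁻²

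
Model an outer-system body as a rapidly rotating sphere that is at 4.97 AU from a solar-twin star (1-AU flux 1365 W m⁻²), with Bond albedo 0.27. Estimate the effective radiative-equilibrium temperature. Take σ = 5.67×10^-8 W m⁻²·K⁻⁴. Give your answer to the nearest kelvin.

By the inverse-square law, S = 1365/4.97² = 55.26 W m⁻².
Averaging over the sphere, the absorbed flux is S(1−α)/4 = 10.09 W m⁻².
Set σT⁴ = 10.09 → T = (10.09/σ)^(1/4) = 115.5 K.

115 kelvin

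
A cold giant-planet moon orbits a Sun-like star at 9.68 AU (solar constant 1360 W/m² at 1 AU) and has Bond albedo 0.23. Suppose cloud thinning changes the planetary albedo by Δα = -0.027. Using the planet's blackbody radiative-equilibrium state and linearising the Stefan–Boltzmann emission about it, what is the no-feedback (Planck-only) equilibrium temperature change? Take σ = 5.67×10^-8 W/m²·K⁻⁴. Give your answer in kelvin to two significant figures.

Flux at the orbit: S = 1360/(9.68)² = 14.51 W/m².
The baseline emission temperature is T_e = 83.78 K.
The change in absorbed flux is Δ[S(1−α)/4] = −SΔα/4 = 0.09797 W/m².
Linearising σT⁴ gives d(σT⁴)/dT = 4σT_e³ = 0.1334 W/m² per K.
ΔT₀ = ΔF/λ_P = 0.09797/0.1334 = 0.734 K.

0.73 kelvin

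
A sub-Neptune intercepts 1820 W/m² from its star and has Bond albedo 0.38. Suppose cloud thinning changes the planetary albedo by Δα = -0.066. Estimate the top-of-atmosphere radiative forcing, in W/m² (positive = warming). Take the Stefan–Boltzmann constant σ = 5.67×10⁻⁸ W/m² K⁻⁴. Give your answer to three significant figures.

30.0 W/m²

TOA radiative forcing: ΔF = −S·Δα/4 = −1820·(-0.066)/4 = 30.03 W/m².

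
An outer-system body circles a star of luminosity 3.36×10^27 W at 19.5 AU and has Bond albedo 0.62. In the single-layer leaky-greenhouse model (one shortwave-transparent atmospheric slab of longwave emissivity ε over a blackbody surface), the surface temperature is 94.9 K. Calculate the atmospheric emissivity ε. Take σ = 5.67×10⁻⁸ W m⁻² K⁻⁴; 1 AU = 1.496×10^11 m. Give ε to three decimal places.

Orbital distance: d = 19.5 AU = 2.917×10^12 m.
S = L/(4πd²) = 31.42 W m⁻².
TOA balance gives T_e = 85.18 K.
T_s⁴ = T_e⁴·2/(2−ε) → ε = 2 − 2(T_e/T_s)⁴ = 2 − 2·(85.18/94.9)⁴ = 0.7019.

0.702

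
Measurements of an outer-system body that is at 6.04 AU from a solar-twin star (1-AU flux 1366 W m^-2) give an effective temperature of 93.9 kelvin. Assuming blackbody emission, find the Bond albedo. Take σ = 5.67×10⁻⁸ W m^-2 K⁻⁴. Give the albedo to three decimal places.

Flux at the orbit: S = 1366/(6.04)² = 37.44 W m^-2.
Energy balance: S(1−α)/4 = σT⁴, so 1−α = 4σT⁴/S.
σT⁴ = 4.408 W m^-2, so 4σT⁴ = 17.63 W m^-2.
1−α = 17.63/37.44 = 0.4709, so α = 0.5291.

0.529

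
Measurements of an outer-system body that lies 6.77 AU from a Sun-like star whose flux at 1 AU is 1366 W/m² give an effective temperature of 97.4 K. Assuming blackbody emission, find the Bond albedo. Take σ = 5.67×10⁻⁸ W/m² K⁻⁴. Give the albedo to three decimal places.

0.315

Flux at the orbit: S = 1366/(6.77)² = 29.80 W/m².
Energy balance: S(1−α)/4 = σT⁴, so 1−α = 4σT⁴/S.
σT⁴ = 5.103 W/m², so 4σT⁴ = 20.41 W/m².
1−α = 20.41/29.80 = 0.6849, so α = 0.3151.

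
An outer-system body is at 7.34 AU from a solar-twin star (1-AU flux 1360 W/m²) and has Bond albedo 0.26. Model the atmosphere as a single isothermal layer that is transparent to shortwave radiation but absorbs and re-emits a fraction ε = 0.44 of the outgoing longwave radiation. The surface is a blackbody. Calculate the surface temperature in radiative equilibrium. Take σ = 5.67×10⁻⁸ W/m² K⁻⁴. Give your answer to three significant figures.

101 kelvin

By the inverse-square law, S = 1360/7.34² = 25.24 W/m².
At the top of the atmosphere, σT_e⁴ = S(1−α)/4 = 4.670 W/m², giving T_e = 95.27 K.
For a single slab of emissivity ε, T_s⁴ = 2T_e⁴/(2−ε); thus T_s = 95.27·(1.282)^(1/4) = 101.4 K.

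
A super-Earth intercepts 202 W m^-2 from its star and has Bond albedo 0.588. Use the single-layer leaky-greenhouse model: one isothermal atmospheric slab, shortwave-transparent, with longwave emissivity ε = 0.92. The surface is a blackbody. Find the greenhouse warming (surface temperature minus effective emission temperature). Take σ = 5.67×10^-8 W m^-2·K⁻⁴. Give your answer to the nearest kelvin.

23 K

The planet radiates to space at T_e = [S(1−α)/(4σ)]^(1/4) = 138.4 K.
The surface balance (absorbed SW + ε·downward IR = σT_s⁴) with T_a⁴ = T_s⁴/2 reduces to T_s = T_e·[2/(2−ε)]^¼ = 161.5 K.
T_s − T_e = 161.5 − 138.4 = 23.05 K.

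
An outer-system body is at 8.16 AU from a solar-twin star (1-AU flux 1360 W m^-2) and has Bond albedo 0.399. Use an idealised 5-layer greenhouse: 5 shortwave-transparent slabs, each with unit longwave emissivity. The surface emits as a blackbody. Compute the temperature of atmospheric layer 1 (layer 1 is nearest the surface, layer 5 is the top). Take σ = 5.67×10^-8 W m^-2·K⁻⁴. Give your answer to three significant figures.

By the inverse-square law, S = 1360/8.16² = 20.42 W m^-2.
OLR = S(1−α)/4 = 3.069 W m^-2; the top layer radiates at T_e = 85.77 K.
The net upward flux σT_e⁴ is constant between every pair of levels, so T_k⁴ = (N+1−k)T_e⁴.
With k = 1: T_1 = (5+1−1)^¼·85.77 K = 128.3 K.

128 kelvin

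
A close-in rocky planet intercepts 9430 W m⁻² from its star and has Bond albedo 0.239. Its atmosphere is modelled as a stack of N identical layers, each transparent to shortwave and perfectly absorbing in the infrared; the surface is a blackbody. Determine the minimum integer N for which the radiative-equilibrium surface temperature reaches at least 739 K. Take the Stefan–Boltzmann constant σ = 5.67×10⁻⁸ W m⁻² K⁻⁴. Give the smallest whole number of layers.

9

Top-of-atmosphere balance: σT_e⁴ = S(1−α)/4 = 1794 W m⁻² → T_e = 421.8 K.
Since T_s⁴ = (N+1)T_e⁴, we need N ≥ (T_s/T_e)⁴ − 1 = 8.426.
So N ≥ 8.426; the smallest integer is N = 9.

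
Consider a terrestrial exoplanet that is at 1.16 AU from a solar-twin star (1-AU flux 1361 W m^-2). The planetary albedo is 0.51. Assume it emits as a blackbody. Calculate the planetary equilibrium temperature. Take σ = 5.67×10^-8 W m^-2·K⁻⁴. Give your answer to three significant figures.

216 kelvin

Flux at the orbit: S = 1361/(1.16)² = 1011 W m^-2.
The planet absorbs (1−α)S over its disc πR² and re-emits over 4πR², so the mean absorbed flux is (1−0.51)·1011/4 = 123.9 W m^-2.
In equilibrium σT⁴ equals this, so T = 216.2 K.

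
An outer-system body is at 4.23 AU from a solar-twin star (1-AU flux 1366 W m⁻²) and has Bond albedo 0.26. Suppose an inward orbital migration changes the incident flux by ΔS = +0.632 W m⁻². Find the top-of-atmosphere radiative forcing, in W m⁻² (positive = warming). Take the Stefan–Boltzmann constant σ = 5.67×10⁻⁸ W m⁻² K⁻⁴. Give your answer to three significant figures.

Irradiance scales as 1/d², so S = 1366 W m⁻² × (1/4.23)² = 76.34 W m⁻².
ΔF = Δ[S(1−α)]/4 = (1−0.26)·+0.632/4 = 0.1169 W m⁻².

0.117 W m⁻²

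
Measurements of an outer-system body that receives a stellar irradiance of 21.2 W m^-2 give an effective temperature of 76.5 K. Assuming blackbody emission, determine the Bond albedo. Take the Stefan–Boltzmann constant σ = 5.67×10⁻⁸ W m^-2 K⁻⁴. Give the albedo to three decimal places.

From σT⁴ = S(1−α)/4 we invert for α: 1−α = 4σT⁴/S.
σT⁴ = 1.942 W m^-2, so 4σT⁴ = 7.768 W m^-2.
1−α = 7.768/21.20 = 0.3664, so α = 0.6336.

0.634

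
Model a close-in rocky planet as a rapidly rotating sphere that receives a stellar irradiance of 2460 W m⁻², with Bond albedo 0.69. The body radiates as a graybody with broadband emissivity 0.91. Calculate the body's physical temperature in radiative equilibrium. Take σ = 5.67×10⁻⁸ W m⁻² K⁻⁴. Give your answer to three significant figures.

247 K

The planet absorbs (1−α)S over its disc πR² and re-emits over 4πR², so the mean absorbed flux is (1−0.69)·2460/4 = 190.7 W m⁻².
Equating to εσT⁴ with ε = 0.91: T = (190.7/0.91σ)^(1/4) = 246.5 K.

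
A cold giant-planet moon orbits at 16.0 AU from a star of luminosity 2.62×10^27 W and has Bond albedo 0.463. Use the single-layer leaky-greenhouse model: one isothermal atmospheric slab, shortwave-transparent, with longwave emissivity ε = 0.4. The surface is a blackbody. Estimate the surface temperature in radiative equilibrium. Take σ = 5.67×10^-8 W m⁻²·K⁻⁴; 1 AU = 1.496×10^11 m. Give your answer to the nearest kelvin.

102 kelvin

d = 16.0 × 1.496×10^11 m = 2.394×10^12 m.
Spreading L over a sphere of radius d: S = 2.62×10^27/(4π·2.39×10^12²) = 36.39 W m⁻².
At the top of the atmosphere, σT_e⁴ = S(1−α)/4 = 4.885 W m⁻², giving T_e = 96.35 K.
For a single slab of emissivity ε, T_s⁴ = 2T_e⁴/(2−ε); thus T_s = 96.35·(1.25)^(1/4) = 101.9 K.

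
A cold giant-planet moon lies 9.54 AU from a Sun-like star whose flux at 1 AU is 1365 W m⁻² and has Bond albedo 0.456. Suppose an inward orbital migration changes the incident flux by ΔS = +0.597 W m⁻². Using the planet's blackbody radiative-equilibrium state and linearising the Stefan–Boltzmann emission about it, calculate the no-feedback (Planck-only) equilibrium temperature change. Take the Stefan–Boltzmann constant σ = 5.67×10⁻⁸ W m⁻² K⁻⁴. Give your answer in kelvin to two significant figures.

0.77 K

Irradiance scales as 1/d², so S = 1365 W m⁻² × (1/9.54)² = 15.00 W m⁻².
The baseline emission temperature is T_e = 77.45 K.
Only a fraction (1−α) is absorbed and it's spread over 4πR², so ΔF = (1−α)ΔS/4 = 0.08119 W m⁻².
Planck response: λ_P = 4σT_e³ = 4·5.67×10⁻⁸·(77.45)³ = 0.1054 W m⁻²/K.
So ΔT₀ = 0.08119/0.1054 = 0.771 K.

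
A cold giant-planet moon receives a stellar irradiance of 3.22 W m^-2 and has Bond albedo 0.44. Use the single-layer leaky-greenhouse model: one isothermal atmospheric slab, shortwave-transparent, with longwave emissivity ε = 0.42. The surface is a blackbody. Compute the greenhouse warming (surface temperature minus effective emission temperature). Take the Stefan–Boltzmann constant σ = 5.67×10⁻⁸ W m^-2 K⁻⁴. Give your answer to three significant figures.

Effective emission temperature (TOA balance): σT_e⁴ = S(1−α)/4 = 0.4508 W m^-2 → T_e = 53.10 K.
Surface balance with a leaky layer gives σT_s⁴ = σT_e⁴·2/(2−ε), so T_s = T_e·[2/(2−0.42)]^(1/4) = 56.32 K.
The atmosphere warms the surface by 3.223 K.

3.22 K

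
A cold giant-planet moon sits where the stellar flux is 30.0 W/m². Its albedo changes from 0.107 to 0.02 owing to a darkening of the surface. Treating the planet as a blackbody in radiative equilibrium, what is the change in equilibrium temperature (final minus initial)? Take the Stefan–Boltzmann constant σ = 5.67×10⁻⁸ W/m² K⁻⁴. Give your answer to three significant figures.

With α = 0.107, T₁ = 104.3 K.
After:  T₂ = [30.00·0.98/(4σ)]^(1/4) = 106.7 K.
Change: 106.7 − 104.3 = 2.451 K.

2.45 kelvin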